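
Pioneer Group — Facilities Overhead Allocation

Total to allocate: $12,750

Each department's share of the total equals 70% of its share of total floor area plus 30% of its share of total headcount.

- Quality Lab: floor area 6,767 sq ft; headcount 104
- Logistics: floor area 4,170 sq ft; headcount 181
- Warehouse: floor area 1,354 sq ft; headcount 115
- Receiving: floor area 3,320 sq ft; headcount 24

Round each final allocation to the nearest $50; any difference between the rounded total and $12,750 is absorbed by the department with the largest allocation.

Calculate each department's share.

Quality Lab: $4,850 | Logistics: $4,000 | Warehouse: $1,800 | Receiving: $2,100

Floor area total 15,611; headcount total 424.
Composite weights (70% floor area + 30% headcount): Quality Lab 0.3770; Logistics 0.3150; Warehouse 0.1421; Receiving 0.1659.
Raw shares: Quality Lab 4,806.98; Logistics 4,016.88; Warehouse 1,811.54; Receiving 2,114.59.
At nearest $50: Quality Lab $4,800; Logistics $4,000; Warehouse $1,800; Receiving $2,100. Sum = $12,700.
Difference $12,750 − $12,700 = +$50 applied to largest allocation (Quality Lab): Quality Lab becomes $4,850.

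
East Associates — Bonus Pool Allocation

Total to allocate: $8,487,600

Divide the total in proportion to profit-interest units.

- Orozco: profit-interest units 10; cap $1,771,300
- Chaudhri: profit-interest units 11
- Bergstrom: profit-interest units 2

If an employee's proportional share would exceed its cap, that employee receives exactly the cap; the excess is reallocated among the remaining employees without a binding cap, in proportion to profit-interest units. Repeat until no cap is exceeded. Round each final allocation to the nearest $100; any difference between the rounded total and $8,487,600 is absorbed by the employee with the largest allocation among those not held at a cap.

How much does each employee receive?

Total profit-interest units = 23.
Unconstrained shares: Orozco 3,690,260.87; Chaudhri 4,059,286.96; Bergstrom 738,052.17.
Capped: Orozco ($1,771,300); remaining pool $6,716,300 reallocated over remaining profit-interest units 13.
Shares after redistribution: Chaudhri 5,683,023.08 → $5,683,000; Bergstrom 1,033,276.92 → $1,033,300.

Orozco: $1,771,300; Chaudhri: $5,683,000; Bergstrom: $1,033,300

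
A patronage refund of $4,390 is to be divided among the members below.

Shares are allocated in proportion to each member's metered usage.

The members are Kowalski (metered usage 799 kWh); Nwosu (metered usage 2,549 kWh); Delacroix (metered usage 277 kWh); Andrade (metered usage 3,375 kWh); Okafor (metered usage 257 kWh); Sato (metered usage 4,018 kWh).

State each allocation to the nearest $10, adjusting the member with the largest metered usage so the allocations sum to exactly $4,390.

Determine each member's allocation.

Metered usage total: 11,275.
Proportional shares: Kowalski 799/11,275 × $4,390 = 311.10; Nwosu 2,549/11,275 × $4,390 = 992.47; Delacroix 277/11,275 × $4,390 = 107.85; Andrade 3,375/11,275 × $4,390 = 1,314.08; Okafor 257/11,275 × $4,390 = 100.06; Sato 4,018/11,275 × $4,390 = 1,564.44.
Rounded to nearest $10: Kowalski $310; Nwosu $990; Delacroix $110; Andrade $1,310; Okafor $100; Sato $1,560. Sum = $4,380.
Difference $4,390 − $4,380 = +$10 applied to largest metered usage (Sato): Sato becomes $1,570.

Kowalski: $310 | Nwosu: $990 | Delacroix: $110 | Andrade: $1,310 | Okafor: $100 | Sato: $1,570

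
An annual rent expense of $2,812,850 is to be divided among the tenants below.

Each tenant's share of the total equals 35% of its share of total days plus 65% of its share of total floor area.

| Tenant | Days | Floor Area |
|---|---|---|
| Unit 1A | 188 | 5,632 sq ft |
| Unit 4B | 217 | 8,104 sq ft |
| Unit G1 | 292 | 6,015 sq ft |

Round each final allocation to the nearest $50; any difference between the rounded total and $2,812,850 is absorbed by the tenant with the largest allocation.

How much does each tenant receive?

Unit 1A: $786,900 | Unit 4B: $1,056,700 | Unit G1: $969,250

Totals — days 697, floor area 19,751.
Combined weights (35% days + 65% floor area): Unit 1A 0.2798; Unit 4B 0.3757; Unit G1 0.3446.
Proportional shares: Unit 1A 786,900.89; Unit 4B 1,056,696.11; Unit G1 969,253.01.
After rounding ($50): Unit 1A $786,900; Unit 4B $1,056,700; Unit G1 $969,250. Sum = $2,812,850.
No rounding difference to absorb.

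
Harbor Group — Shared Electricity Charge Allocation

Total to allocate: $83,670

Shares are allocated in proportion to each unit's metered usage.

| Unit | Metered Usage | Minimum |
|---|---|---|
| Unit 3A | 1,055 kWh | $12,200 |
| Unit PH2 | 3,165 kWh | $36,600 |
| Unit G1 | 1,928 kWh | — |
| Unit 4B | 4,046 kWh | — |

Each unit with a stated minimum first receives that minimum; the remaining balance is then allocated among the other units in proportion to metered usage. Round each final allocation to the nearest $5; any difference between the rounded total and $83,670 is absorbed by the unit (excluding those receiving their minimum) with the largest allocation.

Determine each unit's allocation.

Guaranteed amounts: Unit 3A $12,200; Unit PH2 $36,600. Balance $34,870.
Balance split over remaining metered usage 5,974: Unit G1 11,253.66 → $11,255; Unit 4B 23,616.34 → $23,615.

Unit 3A: $12,200 | Unit PH2: $36,600 | Unit G1: $11,255 | Unit 4B: $23,615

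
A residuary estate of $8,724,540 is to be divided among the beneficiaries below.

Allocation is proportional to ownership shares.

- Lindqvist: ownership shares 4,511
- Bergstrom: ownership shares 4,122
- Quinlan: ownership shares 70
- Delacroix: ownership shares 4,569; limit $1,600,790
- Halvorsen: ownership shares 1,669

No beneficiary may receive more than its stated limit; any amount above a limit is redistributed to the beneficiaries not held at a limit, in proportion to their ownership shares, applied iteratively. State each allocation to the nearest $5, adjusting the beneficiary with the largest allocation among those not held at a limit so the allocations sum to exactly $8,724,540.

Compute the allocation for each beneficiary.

Lindqvist: $3,098,265; Bergstrom: $2,831,095; Quinlan: $48,080; Delacroix: $1,600,790; Halvorsen: $1,146,310

Total ownership shares = 14,941.
Unconstrained shares: Lindqvist 2,634,120.87; Bergstrom 2,406,971.01; Quinlan 40,875.30; Delacroix 2,667,988.97; Halvorsen 974,583.85.
Cap binds for Delacroix ($1,600,790); remaining pool $7,123,750 reallocated over remaining ownership shares 10,372.
Shares after redistribution: Lindqvist 3,098,268.05 → $3,098,270; Bergstrom 2,831,093.09 → $2,831,095; Quinlan 48,077.76 → $48,080; Halvorsen 1,146,311.10 → $1,146,310.
Rounding difference −$5 applied to Lindqvist → $3,098,265.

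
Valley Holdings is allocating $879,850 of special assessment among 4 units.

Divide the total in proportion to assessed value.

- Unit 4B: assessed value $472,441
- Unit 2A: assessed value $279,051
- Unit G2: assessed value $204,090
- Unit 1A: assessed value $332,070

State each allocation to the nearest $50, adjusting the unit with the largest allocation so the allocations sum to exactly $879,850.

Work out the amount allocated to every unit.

Sum of assessed value: 1,287,652.
Proportional shares: Unit 4B 472,441/1,287,652 × $879,850 = 322,817.98; Unit 2A 279,051/1,287,652 × $879,850 = 190,674.98; Unit G2 204,090/1,287,652 × $879,850 = 139,454.28; Unit 1A 332,070/1,287,652 × $879,850 = 226,902.76.
At nearest $50: Unit 4B $322,800; Unit 2A $190,650; Unit G2 $139,450; Unit 1A $226,900. Sum = $879,800.
Difference $879,850 − $879,800 = +$50 applied to largest allocation (Unit 4B): Unit 4B becomes $322,850.

Unit 4B: $322,850; Unit 2A: $190,650; Unit G2: $139,450; Unit 1A: $226,900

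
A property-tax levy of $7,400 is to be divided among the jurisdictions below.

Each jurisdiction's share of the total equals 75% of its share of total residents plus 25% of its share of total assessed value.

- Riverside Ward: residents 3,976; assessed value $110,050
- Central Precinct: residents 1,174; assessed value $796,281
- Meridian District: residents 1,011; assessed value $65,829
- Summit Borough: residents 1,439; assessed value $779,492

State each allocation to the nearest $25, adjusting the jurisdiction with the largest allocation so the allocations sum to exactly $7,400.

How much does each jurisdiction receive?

Riverside Ward: $3,025 | Central Precinct: $1,700 | Meridian District: $800 | Summit Borough: $1,875

Residents total 7,600; assessed value total 1,751,652.
Composite weights (75% residents + 25% assessed value): Riverside Ward 0.4081; Central Precinct 0.2295; Meridian District 0.1092; Summit Borough 0.2533.
Proportional shares: Riverside Ward 3,019.76; Central Precinct 1,698.32; Meridian District 807.82; Summit Borough 1,874.11.
After rounding ($25): Riverside Ward $3,025; Central Precinct $1,700; Meridian District $800; Summit Borough $1,875. Sum = $7,400.
No rounding difference to absorb.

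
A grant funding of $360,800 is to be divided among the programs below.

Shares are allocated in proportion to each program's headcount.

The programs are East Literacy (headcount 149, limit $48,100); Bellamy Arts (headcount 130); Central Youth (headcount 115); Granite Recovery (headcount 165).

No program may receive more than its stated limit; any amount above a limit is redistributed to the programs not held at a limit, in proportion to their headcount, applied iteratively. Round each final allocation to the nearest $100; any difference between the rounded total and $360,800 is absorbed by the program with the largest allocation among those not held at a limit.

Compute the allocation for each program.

East Literacy: $48,100 · Bellamy Arts: $99,100 · Central Youth: $87,700 · Granite Recovery: $125,900

Total headcount = 559.
Pro-rata shares before constraints: East Literacy 96,170.30; Bellamy Arts 83,906.98; Central Youth 74,225.40; Granite Recovery 106,497.32.
Cap binds for East Literacy ($48,100); residual $312,700 reallocated over remaining headcount 410.
Remaining shares: Bellamy Arts 99,148.78 → $99,100; Central Youth 87,708.54 → $87,700; Granite Recovery 125,842.68 → $125,800.
Rounding difference +$100 applied to Granite Recovery → $125,900.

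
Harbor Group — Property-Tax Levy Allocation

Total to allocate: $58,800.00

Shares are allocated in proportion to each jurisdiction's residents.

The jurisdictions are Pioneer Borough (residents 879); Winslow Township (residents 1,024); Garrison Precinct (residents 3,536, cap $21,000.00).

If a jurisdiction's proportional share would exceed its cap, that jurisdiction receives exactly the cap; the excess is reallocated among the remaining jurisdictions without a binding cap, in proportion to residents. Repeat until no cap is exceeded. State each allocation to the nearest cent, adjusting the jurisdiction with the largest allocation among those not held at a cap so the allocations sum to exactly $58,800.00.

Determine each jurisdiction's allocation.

Sum of residents: 5,439.
Pro-rata shares before constraints: Pioneer Borough 9,502.7027; Winslow Township 11,070.2703; Garrison Precinct 38,227.0270.
Cap binds for Garrison Precinct ($21,000.00); remaining pool $37,800.00 reallocated over remaining residents 1,903.
Remaining shares: Pioneer Borough 17,459.9054 → $17,459.91; Winslow Township 20,340.0946 → $20,340.09.

Pioneer Borough: $17,459.91 | Winslow Township: $20,340.09 | Garrison Precinct: $21,000.00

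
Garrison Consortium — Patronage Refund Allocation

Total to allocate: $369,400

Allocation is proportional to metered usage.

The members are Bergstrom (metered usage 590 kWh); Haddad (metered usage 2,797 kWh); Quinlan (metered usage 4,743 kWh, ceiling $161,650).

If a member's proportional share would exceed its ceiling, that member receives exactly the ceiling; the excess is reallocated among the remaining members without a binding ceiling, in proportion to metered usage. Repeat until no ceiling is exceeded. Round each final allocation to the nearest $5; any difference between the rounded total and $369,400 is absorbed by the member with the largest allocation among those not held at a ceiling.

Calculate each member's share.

Sum of metered usage: 8,130.
Pro-rata shares before constraints: Bergstrom 26,807.63; Haddad 127,086.32; Quinlan 215,506.05.
Held at cap: Quinlan ($161,650); balance $207,750 reallocated over remaining metered usage 3,387.
Shares after redistribution: Bergstrom 36,189.11 → $36,190; Haddad 171,560.89 → $171,560.

Bergstrom: $36,190 · Haddad: $171,560 · Quinlan: $161,650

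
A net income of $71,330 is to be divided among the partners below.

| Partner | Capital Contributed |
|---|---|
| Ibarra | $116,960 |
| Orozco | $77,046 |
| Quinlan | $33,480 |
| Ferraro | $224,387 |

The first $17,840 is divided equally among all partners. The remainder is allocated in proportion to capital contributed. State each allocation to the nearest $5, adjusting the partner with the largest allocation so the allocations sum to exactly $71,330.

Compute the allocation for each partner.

Ibarra: $18,305 · Orozco: $13,580 · Quinlan: $8,425 · Ferraro: $31,020

$17,840 shared equally gives $4,460 per partner.
Remainder $53,490 by capital contributed (total 451,873): Ibarra 13,845.02 → $13,845; Orozco 9,120.24 → $9,120; Quinlan 3,963.16 → $3,965; Ferraro 26,561.58 → $26,560.
Totals: Ibarra $4,460 + $13,845 = $18,305; Orozco $4,460 + $9,120 = $13,580; Quinlan $4,460 + $3,965 = $8,425; Ferraro $4,460 + $26,560 = $31,020.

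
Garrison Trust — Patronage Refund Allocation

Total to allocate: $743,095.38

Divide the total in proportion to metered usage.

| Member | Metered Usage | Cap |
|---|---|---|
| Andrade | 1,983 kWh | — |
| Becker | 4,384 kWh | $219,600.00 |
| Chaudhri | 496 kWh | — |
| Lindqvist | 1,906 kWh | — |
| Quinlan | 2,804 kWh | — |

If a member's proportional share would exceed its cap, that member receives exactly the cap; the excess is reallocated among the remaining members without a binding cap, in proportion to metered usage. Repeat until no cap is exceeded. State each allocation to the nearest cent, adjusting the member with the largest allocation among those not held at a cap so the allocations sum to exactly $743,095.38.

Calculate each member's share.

Combined metered usage = 11,573.
Proportional shares (ignoring caps): Andrade 127,327.2391; Becker 281,494.0073; Chaudhri 31,847.8621; Lindqvist 122,383.1154; Quinlan 180,043.1561.
Capped: Becker ($219,600.00); residual $523,495.38 reallocated over remaining metered usage 7,189.
Remaining shares: Andrade 144,399.9636 → $144,399.96; Chaudhri 36,118.1956 → $36,118.20; Lindqvist 138,792.90503 → $138,792.91; Quinlan 204,184.3157 → $204,184.32.
Rounding difference −$0.01 applied to Quinlan → $204,184.31.

Andrade: $144,399.96 | Becker: $219,600.00 | Chaudhri: $36,118.20 | Lindqvist: $138,792.91 | Quinlan: $204,184.31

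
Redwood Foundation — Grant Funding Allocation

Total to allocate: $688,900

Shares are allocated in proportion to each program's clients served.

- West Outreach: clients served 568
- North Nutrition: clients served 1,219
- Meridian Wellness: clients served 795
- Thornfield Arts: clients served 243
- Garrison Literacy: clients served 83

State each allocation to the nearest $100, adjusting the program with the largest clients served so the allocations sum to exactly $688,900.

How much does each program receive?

West Outreach: $134,600 | North Nutrition: $288,700 | Meridian Wellness: $188,300 | Thornfield Arts: $57,600 | Garrison Literacy: $19,700

Sum of clients served: 2,908.
Unrounded shares: West Outreach 568/2,908 × $688,900 = 134,558.18; North Nutrition 1,219/2,908 × $688,900 = 288,778.92; Meridian Wellness 795/2,908 × $688,900 = 188,334.08; Thornfield Arts 243/2,908 × $688,900 = 57,566.27; Garrison Literacy 83/2,908 × $688,900 = 19,662.55.
At nearest $100: West Outreach $134,600; North Nutrition $288,800; Meridian Wellness $188,300; Thornfield Arts $57,600; Garrison Literacy $19,700. Sum = $689,000.
Difference $688,900 − $689,000 = −$100 applied to largest clients served (North Nutrition): North Nutrition becomes $288,700.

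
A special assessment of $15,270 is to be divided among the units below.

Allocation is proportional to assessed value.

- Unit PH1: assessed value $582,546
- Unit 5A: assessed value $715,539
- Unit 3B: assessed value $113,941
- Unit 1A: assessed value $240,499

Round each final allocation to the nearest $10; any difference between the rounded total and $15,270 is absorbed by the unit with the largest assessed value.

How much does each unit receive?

Unit PH1: $5,380 | Unit 5A: $6,620 | Unit 3B: $1,050 | Unit 1A: $2,220

Total assessed value = 1,652,525.
Raw shares: Unit PH1 582,546/1,652,525 × $15,270 = 5,382.96; Unit 5A 715,539/1,652,525 × $15,270 = 6,611.87; Unit 3B 113,941/1,652,525 × $15,270 = 1,052.86; Unit 1A 240,499/1,652,525 × $15,270 = 2,222.31.
After rounding ($10): Unit PH1 $5,380; Unit 5A $6,610; Unit 3B $1,050; Unit 1A $2,220. Sum = $15,260.
Difference $15,270 − $15,260 = +$10 applied to largest assessed value (Unit 5A): Unit 5A becomes $6,620.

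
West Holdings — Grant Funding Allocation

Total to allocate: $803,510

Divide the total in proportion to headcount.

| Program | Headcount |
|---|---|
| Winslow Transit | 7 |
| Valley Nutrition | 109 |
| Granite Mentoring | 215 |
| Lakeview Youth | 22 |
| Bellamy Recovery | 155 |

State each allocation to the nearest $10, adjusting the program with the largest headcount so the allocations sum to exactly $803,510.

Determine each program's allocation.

Combined headcount = 7 + 109 + 215 + 22 + 155 = 508.
Raw shares: Winslow Transit 11,071.99; Valley Nutrition 172,406.67; Granite Mentoring 340,068.21; Lakeview Youth 34,797.68; Bellamy Recovery 245,165.45.
Rounded to nearest $10: Winslow Transit $11,070; Valley Nutrition $172,410; Granite Mentoring $340,070; Lakeview Youth $34,800; Bellamy Recovery $245,170. Sum = $803,520.
Difference $803,510 − $803,520 = −$10 applied to largest headcount (Granite Mentoring): Granite Mentoring becomes $340,060.

Winslow Transit: $11,070; Valley Nutrition: $172,410; Granite Mentoring: $340,060; Lakeview Youth: $34,800; Bellamy Recovery: $245,170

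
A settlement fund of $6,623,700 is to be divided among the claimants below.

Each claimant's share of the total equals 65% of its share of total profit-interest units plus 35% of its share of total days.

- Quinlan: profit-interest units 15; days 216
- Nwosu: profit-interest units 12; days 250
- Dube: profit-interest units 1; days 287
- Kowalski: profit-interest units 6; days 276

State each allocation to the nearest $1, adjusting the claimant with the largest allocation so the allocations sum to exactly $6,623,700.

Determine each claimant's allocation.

Quinlan: $2,386,082 · Nwosu: $2,082,795 · Dube: $773,229 · Kowalski: $1,381,594

Totals — profit-interest units 34, days 1,029.
Combined weights (65% profit-interest units + 35% days): Quinlan 0.3602; Nwosu 0.3144; Dube 0.1167; Kowalski 0.2086.
Pro-rata amounts: Quinlan 2,386,082.57; Nwosu 2,082,794.502; Dube 773,228.84; Kowalski 1,381,594.09.
After rounding ($1): Quinlan $2,386,083; Nwosu $2,082,795; Dube $773,229; Kowalski $1,381,594. Sum = $6,623,701.
Difference $6,623,700 − $6,623,701 = −$1 applied to largest allocation (Quinlan): Quinlan becomes $2,386,082.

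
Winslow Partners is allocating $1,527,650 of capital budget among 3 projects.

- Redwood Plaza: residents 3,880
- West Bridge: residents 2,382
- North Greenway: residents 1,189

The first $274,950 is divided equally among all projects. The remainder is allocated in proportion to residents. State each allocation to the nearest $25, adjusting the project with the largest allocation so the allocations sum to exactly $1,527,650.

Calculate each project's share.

Redwood Plaza: $743,975; West Bridge: $492,125; North Greenway: $291,550

$274,950 shared equally gives $91,650 per project.
Remainder $1,252,700 by residents (total 7,451): Redwood Plaza 652,325.33 → $652,325; West Bridge 400,473.95 → $400,475; North Greenway 199,900.72 → $199,900.
Totals: Redwood Plaza $91,650 + $652,325 = $743,975; West Bridge $91,650 + $400,475 = $492,125; North Greenway $91,650 + $199,900 = $291,550.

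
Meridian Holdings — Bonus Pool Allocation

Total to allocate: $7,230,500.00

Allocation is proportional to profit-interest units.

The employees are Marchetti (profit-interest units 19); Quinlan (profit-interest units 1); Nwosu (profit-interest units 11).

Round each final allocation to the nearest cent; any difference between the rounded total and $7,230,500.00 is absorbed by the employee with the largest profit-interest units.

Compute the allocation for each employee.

Profit-interest units total: 19 + 1 + 11 = 31.
Proportional shares: Marchetti 4,431,596.7742; Quinlan 233,241.9355; Nwosu 2,565,661.2903.
Rounded to nearest cent: Marchetti $4,431,596.77; Quinlan $233,241.94; Nwosu $2,565,661.29. Sum = $7,230,500.00.
Sum already equals the total — no adjustment.

Marchetti: $4,431,596.77 · Quinlan: $233,241.94 · Nwosu: $2,565,661.29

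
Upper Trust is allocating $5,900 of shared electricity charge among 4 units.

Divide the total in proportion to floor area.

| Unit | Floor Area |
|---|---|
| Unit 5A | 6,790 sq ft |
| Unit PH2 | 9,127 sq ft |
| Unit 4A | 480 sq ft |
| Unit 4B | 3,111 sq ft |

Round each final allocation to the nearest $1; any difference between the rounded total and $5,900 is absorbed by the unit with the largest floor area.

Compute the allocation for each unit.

Unit 5A: $2,054 · Unit PH2: $2,760 · Unit 4A: $145 · Unit 4B: $941

Total floor area = 6,790 + 9,127 + 480 + 3,111 = 19,508.
Proportional shares: Unit 5A 2,053.57; Unit PH2 2,760.37; Unit 4A 145.17; Unit 4B 940.89.
Rounded to nearest $1: Unit 5A $2,054; Unit PH2 $2,760; Unit 4A $145; Unit 4B $941. Sum = $5,900.
No rounding difference to absorb.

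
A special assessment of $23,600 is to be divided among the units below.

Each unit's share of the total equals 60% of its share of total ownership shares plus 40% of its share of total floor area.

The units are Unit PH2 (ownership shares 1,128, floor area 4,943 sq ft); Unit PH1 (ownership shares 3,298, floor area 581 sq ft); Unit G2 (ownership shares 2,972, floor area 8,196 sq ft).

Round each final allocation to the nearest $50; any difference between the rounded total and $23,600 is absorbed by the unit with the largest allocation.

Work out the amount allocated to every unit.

Unit PH2: $5,550 | Unit PH1: $6,700 | Unit G2: $11,350

Ownership shares total 7,398; floor area total 13,720.
Composite weights (60% ownership shares + 40% floor area): Unit PH2 0.2356; Unit PH1 0.2844; Unit G2 0.4800.
Proportional shares: Unit PH2 5,560.04; Unit PH1 6,712.23; Unit G2 11,327.73.
At nearest $50: Unit PH2 $5,550; Unit PH1 $6,700; Unit G2 $11,350. Sum = $23,600.
No rounding difference to absorb.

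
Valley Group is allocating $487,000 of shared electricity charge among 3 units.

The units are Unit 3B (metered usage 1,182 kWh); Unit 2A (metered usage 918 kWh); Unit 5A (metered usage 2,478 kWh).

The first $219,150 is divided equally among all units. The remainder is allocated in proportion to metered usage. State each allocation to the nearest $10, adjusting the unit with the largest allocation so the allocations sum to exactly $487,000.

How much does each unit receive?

Unit 3B: $142,210 · Unit 2A: $126,760 · Unit 5A: $218,030

Equal tier: $219,150 ÷ 3 = $73,050 apiece.
Remainder $267,850 by metered usage (total 4,578): Unit 3B 69,156.55 → $69,160; Unit 2A 53,710.42 → $53,710; Unit 5A 144,983.03 → $144,980.
Totals: Unit 3B $73,050 + $69,160 = $142,210; Unit 2A $73,050 + $53,710 = $126,760; Unit 5A $73,050 + $144,980 = $218,030.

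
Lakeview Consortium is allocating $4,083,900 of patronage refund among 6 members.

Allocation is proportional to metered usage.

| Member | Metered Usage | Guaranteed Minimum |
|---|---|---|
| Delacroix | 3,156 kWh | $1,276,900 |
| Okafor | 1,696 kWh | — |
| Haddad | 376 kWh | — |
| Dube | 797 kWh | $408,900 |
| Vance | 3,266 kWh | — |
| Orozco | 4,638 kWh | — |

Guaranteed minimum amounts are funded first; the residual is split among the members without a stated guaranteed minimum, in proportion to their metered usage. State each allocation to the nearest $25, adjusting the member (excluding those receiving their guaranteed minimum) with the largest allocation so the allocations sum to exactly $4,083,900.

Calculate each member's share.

Delacroix: $1,276,900 | Okafor: $407,700 | Haddad: $90,375 | Dube: $408,900 | Vance: $785,100 | Orozco: $1,114,925

Guaranteed amounts: Delacroix $1,276,900; Dube $408,900. Balance $2,398,100.
Balance split over remaining metered usage 9,976: Okafor 407,696.23 → $407,700; Haddad 90,385.49 → $90,375; Vance 785,103.71 → $785,100; Orozco 1,114,914.57 → $1,114,925.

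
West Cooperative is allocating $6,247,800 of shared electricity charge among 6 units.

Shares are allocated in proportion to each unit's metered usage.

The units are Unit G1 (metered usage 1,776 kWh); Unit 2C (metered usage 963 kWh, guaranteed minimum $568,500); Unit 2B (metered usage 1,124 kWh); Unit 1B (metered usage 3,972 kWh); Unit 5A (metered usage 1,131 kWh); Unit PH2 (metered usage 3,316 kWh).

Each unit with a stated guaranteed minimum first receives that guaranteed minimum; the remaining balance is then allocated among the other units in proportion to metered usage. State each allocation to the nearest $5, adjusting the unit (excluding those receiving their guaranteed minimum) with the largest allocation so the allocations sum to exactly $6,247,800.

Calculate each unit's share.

Unit G1: $891,105 | Unit 2C: $568,500 | Unit 2B: $563,965 | Unit 1B: $1,992,950 | Unit 5A: $567,480 | Unit PH2: $1,663,800

Fund the minimums — Unit 2C $568,500. Residual $5,679,300.
Residual split over remaining metered usage 11,319: Unit G1 891,106.71 → $891,105; Unit 2B 563,966.18 → $563,965; Unit 1B 1,992,948.10 → $1,992,950; Unit 5A 567,478.43 → $567,480; Unit PH2 1,663,800.58 → $1,663,800.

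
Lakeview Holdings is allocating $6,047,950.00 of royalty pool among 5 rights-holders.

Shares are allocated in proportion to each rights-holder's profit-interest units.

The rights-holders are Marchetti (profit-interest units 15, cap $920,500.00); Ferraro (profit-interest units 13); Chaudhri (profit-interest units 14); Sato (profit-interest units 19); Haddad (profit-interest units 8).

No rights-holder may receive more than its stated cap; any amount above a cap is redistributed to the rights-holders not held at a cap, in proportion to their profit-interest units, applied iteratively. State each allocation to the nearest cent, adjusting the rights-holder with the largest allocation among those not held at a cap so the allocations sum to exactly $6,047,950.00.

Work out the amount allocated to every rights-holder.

Profit-interest units total: 69.
Pro-rata shares before constraints: Marchetti 1,314,771.7391; Ferraro 1,139,468.8406; Chaudhri 1,227,120.2899; Sato 1,665,377.5362; Haddad 701,211.5942.
Cap binds for Marchetti ($920,500.00); balance $5,127,450.00 reallocated over remaining profit-interest units 54.
Remaining shares: Ferraro 1,234,386.1111 → $1,234,386.11; Chaudhri 1,329,338.8889 → $1,329,338.89; Sato 1,804,102.7778 → $1,804,102.78; Haddad 759,622.2222 → $759,622.22.

Marchetti: $920,500.00 | Ferraro: $1,234,386.11 | Chaudhri: $1,329,338.89 | Sato: $1,804,102.78 | Haddad: $759,622.22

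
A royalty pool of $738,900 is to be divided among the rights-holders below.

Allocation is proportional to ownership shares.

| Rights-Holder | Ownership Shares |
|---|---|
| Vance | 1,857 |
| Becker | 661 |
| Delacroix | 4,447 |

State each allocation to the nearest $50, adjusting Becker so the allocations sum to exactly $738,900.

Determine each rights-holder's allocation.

Vance: $197,000; Becker: $70,150; Delacroix: $471,750

Total ownership shares = 6,965.
Unrounded shares: Vance 1,857/6,965 × $738,900 = 197,004.64; Becker 661/6,965 × $738,900 = 70,123.89; Delacroix 4,447/6,965 × $738,900 = 471,771.47.
At nearest $50: Vance $197,000; Becker $70,100; Delacroix $471,750. Sum = $738,850.
Difference $738,900 − $738,850 = +$50 applied to Becker: Becker becomes $70,150.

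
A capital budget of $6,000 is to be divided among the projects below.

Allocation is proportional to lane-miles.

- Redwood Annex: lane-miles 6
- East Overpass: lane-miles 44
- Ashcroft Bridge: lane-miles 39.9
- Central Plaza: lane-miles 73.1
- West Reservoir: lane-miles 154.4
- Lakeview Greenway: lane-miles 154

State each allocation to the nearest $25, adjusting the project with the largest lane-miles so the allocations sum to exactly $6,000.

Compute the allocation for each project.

Combined lane-miles = 471.4.
Raw shares: Redwood Annex 6/471.4 × $6,000 = 76.37; East Overpass 44/471.4 × $6,000 = 560.03; Ashcroft Bridge 39.9/471.4 × $6,000 = 507.85; Central Plaza 73.1/471.4 × $6,000 = 930.42; West Reservoir 154.4/471.4 × $6,000 = 1,965.21; Lakeview Greenway 154/471.4 × $6,000 = 1,960.12.
Rounded to nearest $25: Redwood Annex $75; East Overpass $550; Ashcroft Bridge $500; Central Plaza $925; West Reservoir $1,975; Lakeview Greenway $1,950. Sum = $5,975.
Difference $6,000 − $5,975 = +$25 applied to largest lane-miles (West Reservoir): West Reservoir becomes $2,000.

Redwood Annex: $75 · East Overpass: $550 · Ashcroft Bridge: $500 · Central Plaza: $925 · West Reservoir: $2,000 · Lakeview Greenway: $1,950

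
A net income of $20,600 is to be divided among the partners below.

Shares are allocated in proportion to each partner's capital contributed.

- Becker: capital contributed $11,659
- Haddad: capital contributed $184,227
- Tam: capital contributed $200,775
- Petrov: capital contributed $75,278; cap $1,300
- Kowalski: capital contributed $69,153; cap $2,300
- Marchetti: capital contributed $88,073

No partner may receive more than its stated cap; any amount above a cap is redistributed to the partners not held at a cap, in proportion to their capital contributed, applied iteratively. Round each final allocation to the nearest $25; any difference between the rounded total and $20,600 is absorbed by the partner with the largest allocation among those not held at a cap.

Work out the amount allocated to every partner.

Total capital contributed = 629,165.
Pro-rata shares before constraints: Becker 381.74; Haddad 6,031.93; Tam 6,573.74; Petrov 2,464.74; Kowalski 2,264.19; Marchetti 2,883.67.
Held at cap: Petrov ($1,300); remaining pool $19,300 reallocated over remaining capital contributed 553,887.
Held at cap: Kowalski ($2,300); remaining pool $17,000 reallocated over remaining capital contributed 484,734.
Redistributed shares: Becker 408.89 → $400; Haddad 6,460.98 → $6,450; Tam 7,041.34 → $7,050; Marchetti 3,088.79 → $3,100.

Becker: $400 · Haddad: $6,450 · Tam: $7,050 · Petrov: $1,300 · Kowalski: $2,300 · Marchetti: $3,100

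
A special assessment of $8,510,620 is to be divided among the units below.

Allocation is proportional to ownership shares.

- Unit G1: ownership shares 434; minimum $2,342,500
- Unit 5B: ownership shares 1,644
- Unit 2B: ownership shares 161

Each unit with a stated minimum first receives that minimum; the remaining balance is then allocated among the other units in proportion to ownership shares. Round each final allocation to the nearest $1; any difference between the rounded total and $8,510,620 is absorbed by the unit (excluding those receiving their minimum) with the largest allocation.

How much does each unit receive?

Unit G1: $2,342,500 · Unit 5B: $5,617,944 · Unit 2B: $550,176

Guaranteed amounts: Unit G1 $2,342,500. Remaining pool $6,168,120.
Remaining pool split over remaining ownership shares 1,805: Unit 5B 5,617,944.20 → $5,617,944; Unit 2B 550,175.80 → $550,176.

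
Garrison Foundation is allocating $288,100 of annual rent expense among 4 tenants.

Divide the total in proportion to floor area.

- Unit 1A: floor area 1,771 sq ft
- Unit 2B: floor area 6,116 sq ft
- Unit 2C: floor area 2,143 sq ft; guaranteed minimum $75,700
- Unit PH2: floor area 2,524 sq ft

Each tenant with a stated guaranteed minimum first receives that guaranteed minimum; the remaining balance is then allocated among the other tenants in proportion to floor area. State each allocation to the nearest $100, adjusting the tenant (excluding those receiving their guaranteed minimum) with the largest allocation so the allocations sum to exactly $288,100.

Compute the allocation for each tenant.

Unit 1A: $36,100; Unit 2B: $124,800; Unit 2C: $75,700; Unit PH2: $51,500

Fund the minimums — Unit 2C $75,700. Balance $212,400.
Balance split over remaining floor area 10,411: Unit 1A 36,131.05 → $36,100; Unit 2B 124,775.56 → $124,800; Unit PH2 51,493.38 → $51,500.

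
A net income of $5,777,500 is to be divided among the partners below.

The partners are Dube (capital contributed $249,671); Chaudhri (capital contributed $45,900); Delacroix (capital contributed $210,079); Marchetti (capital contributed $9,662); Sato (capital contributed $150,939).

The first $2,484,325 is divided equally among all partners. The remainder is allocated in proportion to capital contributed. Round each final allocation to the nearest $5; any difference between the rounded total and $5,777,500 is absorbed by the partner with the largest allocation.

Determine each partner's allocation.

Equal tier: $2,484,325 ÷ 5 = $496,865 apiece.
Remainder $3,293,175 by capital contributed (total 666,251): Dube 1,234,084.90 → $1,234,085; Chaudhri 226,876.56 → $226,875; Delacroix 1,038,387.80 → $1,038,390; Marchetti 47,757.76 → $47,760; Sato 746,067.99 → $746,070.
Rounding difference −$5 on remainder applied to Dube.
Totals: Dube $496,865 + $1,234,080 = $1,730,945; Chaudhri $496,865 + $226,875 = $723,740; Delacroix $496,865 + $1,038,390 = $1,535,255; Marchetti $496,865 + $47,760 = $544,625; Sato $496,865 + $746,070 = $1,242,935.

Dube: $1,730,945 · Chaudhri: $723,740 · Delacroix: $1,535,255 · Marchetti: $544,625 · Sato: $1,242,935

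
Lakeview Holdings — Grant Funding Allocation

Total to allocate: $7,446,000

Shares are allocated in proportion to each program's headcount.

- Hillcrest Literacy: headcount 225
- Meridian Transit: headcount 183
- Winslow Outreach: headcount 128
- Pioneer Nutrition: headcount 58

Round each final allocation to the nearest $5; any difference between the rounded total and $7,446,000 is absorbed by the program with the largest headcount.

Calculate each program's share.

Hillcrest Literacy: $2,820,455; Meridian Transit: $2,293,970; Winslow Outreach: $1,604,525; Pioneer Nutrition: $727,050

Headcount total: 225 + 183 + 128 + 58 = 594.
Unrounded shares: Hillcrest Literacy 2,820,454.55; Meridian Transit 2,293,969.70; Winslow Outreach 1,604,525.25; Pioneer Nutrition 727,050.51.
After rounding ($5): Hillcrest Literacy $2,820,455; Meridian Transit $2,293,970; Winslow Outreach $1,604,525; Pioneer Nutrition $727,050. Sum = $7,446,000.
Rounded total matches; no reconciliation needed.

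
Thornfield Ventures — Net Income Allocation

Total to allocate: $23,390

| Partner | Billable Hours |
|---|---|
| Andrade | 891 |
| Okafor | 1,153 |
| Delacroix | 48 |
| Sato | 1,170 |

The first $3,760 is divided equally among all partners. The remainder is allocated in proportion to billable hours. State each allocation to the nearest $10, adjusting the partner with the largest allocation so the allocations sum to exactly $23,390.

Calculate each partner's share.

Andrade: $6,300; Okafor: $7,880; Delacroix: $1,230; Sato: $7,980

Equal tier: $3,760 ÷ 4 = $940 apiece.
Remainder $19,630 by billable hours (total 3,262): Andrade 5,361.84 → $5,360; Okafor 6,938.50 → $6,940; Delacroix 288.85 → $290; Sato 7,040.80 → $7,040.
Totals: Andrade $940 + $5,360 = $6,300; Okafor $940 + $6,940 = $7,880; Delacroix $940 + $290 = $1,230; Sato $940 + $7,040 = $7,980.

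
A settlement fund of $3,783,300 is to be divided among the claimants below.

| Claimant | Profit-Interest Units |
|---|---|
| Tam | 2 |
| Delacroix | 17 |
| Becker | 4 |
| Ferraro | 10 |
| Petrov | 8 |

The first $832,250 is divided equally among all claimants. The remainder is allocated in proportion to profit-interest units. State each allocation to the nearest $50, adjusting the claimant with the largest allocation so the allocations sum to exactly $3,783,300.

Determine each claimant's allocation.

Tam: $310,400 | Delacroix: $1,390,100 | Becker: $454,350 | Ferraro: $886,200 | Petrov: $742,250

$832,250 shared equally gives $166,450 per claimant.
Remainder $2,951,050 by profit-interest units (total 41): Tam 143,953.66 → $143,950; Delacroix 1,223,606.10 → $1,223,600; Becker 287,907.32 → $287,900; Ferraro 719,768.29 → $719,750; Petrov 575,814.63 → $575,800.
Rounding difference +$50 on remainder applied to Delacroix.
Totals: Tam $166,450 + $143,950 = $310,400; Delacroix $166,450 + $1,223,650 = $1,390,100; Becker $166,450 + $287,900 = $454,350; Ferraro $166,450 + $719,750 = $886,200; Petrov $166,450 + $575,800 = $742,250.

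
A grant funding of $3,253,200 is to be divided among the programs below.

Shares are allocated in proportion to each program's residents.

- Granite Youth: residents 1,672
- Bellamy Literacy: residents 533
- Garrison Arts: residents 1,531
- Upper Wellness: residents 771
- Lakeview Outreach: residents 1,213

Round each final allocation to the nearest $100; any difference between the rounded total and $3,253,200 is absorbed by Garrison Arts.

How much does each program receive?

Sum of residents: 5,720.
Raw shares: Granite Youth 1,672/5,720 × $3,253,200 = 950,935.38; Bellamy Literacy 533/5,720 × $3,253,200 = 303,139.09; Garrison Arts 1,531/5,720 × $3,253,200 = 870,742.87; Upper Wellness 771/5,720 × $3,253,200 = 438,499.51; Lakeview Outreach 1,213/5,720 × $3,253,200 = 689,883.15.
Rounded to nearest $100: Granite Youth $950,900; Bellamy Literacy $303,100; Garrison Arts $870,700; Upper Wellness $438,500; Lakeview Outreach $689,900. Sum = $3,253,100.
Difference $3,253,200 − $3,253,100 = +$100 applied to Garrison Arts: Garrison Arts becomes $870,800.

Granite Youth: $950,900 | Bellamy Literacy: $303,100 | Garrison Arts: $870,800 | Upper Wellness: $438,500 | Lakeview Outreach: $689,900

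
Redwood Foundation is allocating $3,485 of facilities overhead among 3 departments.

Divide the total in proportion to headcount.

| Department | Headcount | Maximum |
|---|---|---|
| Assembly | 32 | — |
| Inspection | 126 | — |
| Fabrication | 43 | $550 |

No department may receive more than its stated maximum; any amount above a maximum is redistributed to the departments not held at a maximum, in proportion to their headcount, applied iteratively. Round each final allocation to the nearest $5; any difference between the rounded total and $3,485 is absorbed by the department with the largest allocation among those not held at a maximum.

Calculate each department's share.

Assembly: $595 | Inspection: $2,340 | Fabrication: $550

Total headcount = 201.
Unconstrained shares: Assembly 554.83; Inspection 2,184.63; Fabrication 745.55.
Capped: Fabrication ($550); remaining pool $2,935 reallocated over remaining headcount 158.
Remaining shares: Assembly 594.43 → $595; Inspection 2,340.57 → $2,340.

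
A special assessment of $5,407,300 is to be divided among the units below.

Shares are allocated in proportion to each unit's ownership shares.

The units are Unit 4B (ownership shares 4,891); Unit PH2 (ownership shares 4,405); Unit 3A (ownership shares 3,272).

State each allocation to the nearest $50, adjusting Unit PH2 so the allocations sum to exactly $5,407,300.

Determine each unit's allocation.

Unit 4B: $2,104,300; Unit PH2: $1,895,250; Unit 3A: $1,407,750

Total ownership shares = 12,568.
Proportional shares: Unit 4B 4,891/12,568 × $5,407,300 = 2,104,320.84; Unit PH2 4,405/12,568 × $5,407,300 = 1,895,222.51; Unit 3A 3,272/12,568 × $5,407,300 = 1,407,756.65.
Rounded to nearest $50: Unit 4B $2,104,300; Unit PH2 $1,895,200; Unit 3A $1,407,750. Sum = $5,407,250.
Difference $5,407,300 − $5,407,250 = +$50 applied to Unit PH2: Unit PH2 becomes $1,895,250.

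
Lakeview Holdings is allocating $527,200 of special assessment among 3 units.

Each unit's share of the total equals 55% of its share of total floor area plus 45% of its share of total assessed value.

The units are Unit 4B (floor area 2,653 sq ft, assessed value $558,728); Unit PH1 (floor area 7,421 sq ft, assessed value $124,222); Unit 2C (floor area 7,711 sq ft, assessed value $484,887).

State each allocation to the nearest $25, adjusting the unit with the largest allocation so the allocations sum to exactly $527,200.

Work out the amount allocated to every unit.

Floor area total 17,785; assessed value total 1,167,837.
Composite weights (55% floor area + 45% assessed value): Unit 4B 0.2973; Unit PH1 0.2774; Unit 2C 0.4253.
Proportional shares: Unit 4B 156,756.20; Unit PH1 146,224.27; Unit 2C 224,219.53.
After rounding ($25): Unit 4B $156,750; Unit PH1 $146,225; Unit 2C $224,225. Sum = $527,200.
No rounding difference to absorb.

Unit 4B: $156,750; Unit PH1: $146,225; Unit 2C: $224,225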